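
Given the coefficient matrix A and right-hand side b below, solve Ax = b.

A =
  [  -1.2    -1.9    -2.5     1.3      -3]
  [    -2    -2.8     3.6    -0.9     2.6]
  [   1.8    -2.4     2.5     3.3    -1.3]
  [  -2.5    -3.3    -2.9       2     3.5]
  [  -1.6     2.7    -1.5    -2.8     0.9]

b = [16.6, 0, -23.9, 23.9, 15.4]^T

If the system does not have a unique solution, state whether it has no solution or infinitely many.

Row-reduce the augmented matrix:
R1 ← R1 / (-6/5).
R2 ← R2 + 2·R1.
R3 ← R3 − 9/5·R1.
R4 ← R4 + 5/2·R1.
R5 ← R5 + 8/5·R1.
R2 ← R2 / (11/30).
R1 ← R1 − 19/12·R2.
R3 ← R3 + 21/4·R2.
R4 ← R4 − 79/120·R2.
R5 ← R5 − 157/30·R2.
R3 ← R3 / (2419/22).
R1 ← R1 + 346/11·R3.
R2 ← R2 − 233/11·R3.
R4 ← R4 + 128/11·R3.
R5 ← R5 + 5996/55·R3.
R4 ← R4 / (68359/96760).
R1 ← R1 − 10643/9676·R4.
R2 ← R2 + 4433/4838·R4.
R3 ← R3 + 1701/4838·R4.
R5 ← R5 − 10964/12095·R4.
R5 ← R5 / (-35623161/3417950).
R1 ← R1 + 4018503/341795·R5.
R2 ← R2 − 3407489/341795·R5.
R3 ← R3 − 1512097/341795·R5.
R4 ← R4 − 677982/68359·R5.
Reading off the reduced rows gives x_1 = -3, x_2 = -3, x_3 = -5, x_4 = -4, x_5 = 0.

x_1 = -3, x_2 = -3, x_3 = -5, x_4 = -4, x_5 = 0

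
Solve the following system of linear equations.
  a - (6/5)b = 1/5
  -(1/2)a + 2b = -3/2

a = -1, b = -1

Row-reduce the augmented matrix:
R2 ← R2 + 1/2·R1.
R2 ← R2 / (7/5).
R1 ← R1 + 6/5·R2.
Reading off the reduced rows gives a = -1, b = -1.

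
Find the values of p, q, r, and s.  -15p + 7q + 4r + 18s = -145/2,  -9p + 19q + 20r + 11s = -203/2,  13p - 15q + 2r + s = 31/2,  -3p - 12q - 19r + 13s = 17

Row-reduce the augmented matrix:
R1 ← R1 / (-15).
R2 ← R2 + 9·R1.
R3 ← R3 − 13·R1.
R4 ← R4 + 3·R1.
R2 ← R2 / (74/5).
R1 ← R1 + 7/15·R2.
R3 ← R3 + 134/15·R2.
R4 ← R4 + 67/5·R2.
R3 ← R3 / (1786/111).
R1 ← R1 − 32/111·R3.
R2 ← R2 − 44/37·R3.
R4 ← R4 + 143/37·R3.
R4 ← R4 / (24285/1786).
R1 ← R1 + 2667/1786·R4.
R2 ← R2 + 2183/1786·R4.
R3 ← R3 − 928/893·R4.
Reading off the reduced rows gives p = 0, q = -3/2, r = -2, s = -3.

p = 0, q = -3/2, r = -2, s = -3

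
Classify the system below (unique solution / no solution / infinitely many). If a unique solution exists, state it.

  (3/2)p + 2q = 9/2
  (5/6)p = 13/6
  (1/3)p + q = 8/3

no solution

Row-reduce:
R1 ← R1 / (3/2).
R2 ← R2 − 5/6·R1.
R3 ← R3 − 1/3·R1.
R2 ← R2 / (-10/9).
R1 ← R1 − 4/3·R2.
R3 ← R3 − 5/9·R2.
Row 3 reduces to 0 = 3/2, a contradiction. The system is inconsistent.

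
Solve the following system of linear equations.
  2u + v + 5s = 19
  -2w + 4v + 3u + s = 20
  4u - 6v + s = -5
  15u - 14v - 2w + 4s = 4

no solution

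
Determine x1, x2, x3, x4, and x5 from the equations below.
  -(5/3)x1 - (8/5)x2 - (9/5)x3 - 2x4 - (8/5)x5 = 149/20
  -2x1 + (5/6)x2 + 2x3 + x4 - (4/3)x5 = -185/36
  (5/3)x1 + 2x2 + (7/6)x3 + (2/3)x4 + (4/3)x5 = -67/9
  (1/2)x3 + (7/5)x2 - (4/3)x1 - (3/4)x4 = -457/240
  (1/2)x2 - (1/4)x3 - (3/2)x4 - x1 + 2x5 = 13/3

Row-reduce the augmented matrix:
R1 ← R1 / (-5/3).
R2 ← R2 + 2·R1.
R3 ← R3 − 5/3·R1.
R4 ← R4 + 4/3·R1.
R5 ← R5 + 1·R1.
R2 ← R2 / (413/150).
R1 ← R1 − 24/25·R2.
R3 ← R3 − 2/5·R2.
R4 ← R4 − 67/25·R2.
R5 ← R5 − 73/50·R2.
R3 ← R3 / (-3067/2478).
R1 ← R1 + 153/413·R3.
R2 ← R2 − 624/413·R3.
R4 ← R4 + 8711/4130·R3.
R5 ← R5 + 2273/1652·R3.
R4 ← R4 / (40147/61340).
R1 ← R1 − 1722/3067·R4.
R2 ← R2 + 3054/3067·R4.
R3 ← R3 − 4528/3067·R4.
R5 ← R5 + 439/6134·R4.
R5 ← R5 / (127796/40147).
R1 ← R1 + 10512/40147·R5.
R2 ← R2 − 71240/40147·R5.
R3 ← R3 + 107096/40147·R5.
R4 ← R4 − 80272/40147·R5.
Reading off the reduced rows gives x1 = -7/4, x2 = -2, x3 = -5/2, x4 = 1/4, x5 = 5/3.

x1 = -7/4, x2 = -2, x3 = -5/2, x4 = 1/4, x5 = 5/3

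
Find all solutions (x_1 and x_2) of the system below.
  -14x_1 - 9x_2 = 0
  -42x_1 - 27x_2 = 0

Row-reduce:
R1 ← R1 / (-14).
R2 ← R2 + 42·R1.
Rank is 1 with 2 unknowns, leaving x_2 free.

infinitely many solutions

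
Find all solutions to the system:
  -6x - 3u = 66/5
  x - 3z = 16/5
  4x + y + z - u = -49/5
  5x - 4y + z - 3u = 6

Row-reduce the augmented matrix:
R1 ← R1 / (-6).
R2 ← R2 − 1·R1.
R3 ← R3 − 4·R1.
R4 ← R4 − 5·R1.
Swap R2 and R3.
R4 ← R4 + 4·R2.
R3 ← R3 / (-3).
R2 ← R2 − 1·R3.
R4 ← R4 − 5·R3.
R4 ← R4 / (-55/3).
R1 ← R1 − 1/2·R4.
R2 ← R2 + 19/6·R4.
R3 ← R3 − 1/6·R4.
Reading off the reduced rows gives x = -8/5, y = -3, z = -8/5, u = -6/5.

x = -8/5, y = -3, z = -8/5, u = -6/5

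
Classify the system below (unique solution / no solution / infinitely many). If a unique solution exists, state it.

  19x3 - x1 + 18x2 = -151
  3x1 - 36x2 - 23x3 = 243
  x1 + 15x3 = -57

no solution

Row-reduce:
R1 ← R1 / (-1).
R2 ← R2 − 3·R1.
R3 ← R3 − 1·R1.
R2 ← R2 / (18).
R1 ← R1 + 18·R2.
R3 ← R3 − 18·R2.
Row 3 reduces to 0 = 2, a contradiction. The system is inconsistent.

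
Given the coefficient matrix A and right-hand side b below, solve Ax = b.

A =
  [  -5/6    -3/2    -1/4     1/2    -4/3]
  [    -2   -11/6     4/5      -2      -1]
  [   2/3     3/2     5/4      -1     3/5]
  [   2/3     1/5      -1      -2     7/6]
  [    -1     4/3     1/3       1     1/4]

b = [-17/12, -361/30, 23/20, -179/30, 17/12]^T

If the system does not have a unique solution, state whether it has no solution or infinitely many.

x_1 = 3, x_2 = 1, x_3 = 1, x_4 = 3, x_5 = -1

Row-reduce the augmented matrix:
R1 ← R1 / (-5/6).
R2 ← R2 + 2·R1.
R3 ← R3 − 2/3·R1.
R4 ← R4 − 2/3·R1.
R5 ← R5 + 1·R1.
R2 ← R2 / (53/30).
R1 ← R1 − 9/5·R2.
R3 ← R3 − 3/10·R2.
R4 ← R4 + 1·R2.
R5 ← R5 − 47/15·R2.
R3 ← R3 / (861/1060).
R1 ← R1 + 597/530·R3.
R2 ← R2 − 42/53·R3.
R4 ← R4 + 108/265·R3.
R5 ← R5 + 2941/1590·R3.
R4 ← R4 / (-4936/1435).
R1 ← R1 − 741/287·R4.
R2 ← R2 + 72/41·R4.
R3 ← R3 + 20/287·R4.
R5 ← R5 − 5120/861·R4.
R5 ← R5 / (-789113/333180).
R1 ← R1 + 164873/148080·R5.
R2 ← R2 − 5899/3702·R5.
R3 ← R3 + 23393/22212·R5.
R4 ← R4 + 2651/9872·R5.
Reading off the reduced rows gives x_1 = 3, x_2 = 1, x_3 = 1, x_4 = 3, x_5 = -1.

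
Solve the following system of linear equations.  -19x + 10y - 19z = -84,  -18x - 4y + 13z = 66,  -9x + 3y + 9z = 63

x = 0, y = 3, z = 6

Row-reduce the augmented matrix:
R1 ← R1 / (-19).
R2 ← R2 + 18·R1.
R3 ← R3 + 9·R1.
R2 ← R2 / (-256/19).
R1 ← R1 + 10/19·R2.
R3 ← R3 + 33/19·R2.
R3 ← R3 / (3585/256).
R1 ← R1 + 27/128·R3.
R2 ← R2 + 589/256·R3.
Reading off the reduced rows gives x = 0, y = 3, z = 6.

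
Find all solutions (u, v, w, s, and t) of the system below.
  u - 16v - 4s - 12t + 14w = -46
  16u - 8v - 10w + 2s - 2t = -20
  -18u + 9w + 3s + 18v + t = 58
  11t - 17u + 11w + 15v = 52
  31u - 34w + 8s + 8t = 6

infinitely many solutions

Row-reduce:
R2 ← R2 − 16·R1.
R3 ← R3 + 18·R1.
R4 ← R4 + 17·R1.
R5 ← R5 − 31·R1.
R2 ← R2 / (248).
R1 ← R1 + 16·R2.
R3 ← R3 + 270·R2.
R4 ← R4 + 257·R2.
R5 ← R5 − 496·R2.
R3 ← R3 / (387/62).
R1 ← R1 + 34/31·R3.
R2 ← R2 + 117/124·R3.
R4 ← R4 − 807/124·R3.
R4 ← R4 / (-111/43).
R1 ← R1 − 98/129·R4.
R2 ← R2 − 30/43·R4.
R3 ← R3 − 59/129·R4.
Rank is 4 with 5 unknowns, leaving t free.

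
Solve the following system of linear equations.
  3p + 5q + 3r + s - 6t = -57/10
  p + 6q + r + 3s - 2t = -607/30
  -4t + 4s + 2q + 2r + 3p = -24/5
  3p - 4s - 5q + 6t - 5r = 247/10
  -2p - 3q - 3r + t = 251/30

p = 5/3, q = -3, r = -3/2, s = -2, t = -9/5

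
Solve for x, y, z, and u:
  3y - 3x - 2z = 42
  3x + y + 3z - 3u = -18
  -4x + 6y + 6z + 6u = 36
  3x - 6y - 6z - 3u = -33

x = -6, y = 6, z = -3, u = -1

Row-reduce the augmented matrix:
R1 ← R1 / (-3).
R2 ← R2 − 3·R1.
R3 ← R3 + 4·R1.
R4 ← R4 − 3·R1.
R2 ← R2 / (4).
R1 ← R1 + 1·R2.
R3 ← R3 − 2·R2.
R4 ← R4 + 3·R2.
R3 ← R3 / (49/6).
R1 ← R1 − 11/12·R3.
R2 ← R2 − 1/4·R3.
R4 ← R4 + 29/4·R3.
R4 ← R4 / (69/49).
R1 ← R1 + 78/49·R4.
R2 ← R2 + 48/49·R4.
R3 ← R3 − 45/49·R4.
Reading off the reduced rows gives x = -6, y = 6, z = -3, u = -1.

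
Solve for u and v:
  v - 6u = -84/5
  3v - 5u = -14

From equation 1: v = -84/5 + 6·u.
Substitute into equation 2 and solve: u = 14/5.
Then v = 0.

u = 14/5, v = 0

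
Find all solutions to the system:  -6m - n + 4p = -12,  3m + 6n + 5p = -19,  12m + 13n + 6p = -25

no solution

Row-reduce:
R1 ← R1 / (-6).
R2 ← R2 − 3·R1.
R3 ← R3 − 12·R1.
R2 ← R2 / (11/2).
R1 ← R1 − 1/6·R2.
R3 ← R3 − 11·R2.
Row 3 reduces to 0 = 1, a contradiction. The system is inconsistent.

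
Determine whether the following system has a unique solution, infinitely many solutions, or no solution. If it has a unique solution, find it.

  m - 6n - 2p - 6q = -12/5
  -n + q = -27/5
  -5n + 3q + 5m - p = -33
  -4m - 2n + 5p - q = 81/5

Row-reduce the augmented matrix:
R3 ← R3 − 5·R1.
R4 ← R4 + 4·R1.
R2 ← R2 / (-1).
R1 ← R1 + 6·R2.
R3 ← R3 − 25·R2.
R4 ← R4 + 26·R2.
R3 ← R3 / (9).
R1 ← R1 + 2·R3.
R4 ← R4 + 3·R3.
R4 ← R4 / (-95/3).
R1 ← R1 − 8/9·R4.
R2 ← R2 + 1·R4.
R3 ← R3 − 58/9·R4.
Reading off the reduced rows gives m = -2, n = 12/5, p = 2, q = -3.

m = -2, n = 12/5, p = 2, q = -3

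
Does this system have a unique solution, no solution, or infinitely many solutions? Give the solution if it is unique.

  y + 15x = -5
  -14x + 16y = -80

x = 0, y = -5

Row-reduce the augmented matrix:
R1 ← R1 / (15).
R2 ← R2 + 14·R1.
R2 ← R2 / (254/15).
R1 ← R1 − 1/15·R2.
Reading off the reduced rows gives x = 0, y = -5.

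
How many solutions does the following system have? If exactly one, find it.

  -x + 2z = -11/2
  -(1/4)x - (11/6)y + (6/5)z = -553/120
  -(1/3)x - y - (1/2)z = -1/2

x = 3/2, y = 1, z = -2

Row-reduce the augmented matrix:
R1 ← R1 / (-1).
R2 ← R2 + 1/4·R1.
R3 ← R3 + 1/3·R1.
R2 ← R2 / (-11/6).
R3 ← R3 + 1·R2.
R3 ← R3 / (-511/330).
R1 ← R1 + 2·R3.
R2 ← R2 + 21/55·R3.
Reading off the reduced rows gives x = 3/2, y = 1, z = -2.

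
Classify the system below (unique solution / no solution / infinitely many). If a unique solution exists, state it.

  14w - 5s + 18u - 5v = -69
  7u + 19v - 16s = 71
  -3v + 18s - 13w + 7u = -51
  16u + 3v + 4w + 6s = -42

u = -3, v = 4, w = 0, s = -1

Row-reduce the augmented matrix:
R1 ← R1 / (18).
R2 ← R2 − 7·R1.
R3 ← R3 − 7·R1.
R4 ← R4 − 16·R1.
R2 ← R2 / (377/18).
R1 ← R1 + 5/18·R2.
R3 ← R3 + 19/18·R2.
R4 ← R4 − 67/9·R2.
R3 ← R3 / (-7057/377).
R1 ← R1 − 266/377·R3.
R2 ← R2 + 98/377·R3.
R4 ← R4 + 2454/377·R3.
R4 ← R4 / (61757/7057).
R1 ← R1 − 1841/7057·R4.
R2 ← R2 + 6621/7057·R4.
R3 ← R3 + 7252/7057·R4.
Reading off the reduced rows gives u = -3, v = 4, w = 0, s = -1.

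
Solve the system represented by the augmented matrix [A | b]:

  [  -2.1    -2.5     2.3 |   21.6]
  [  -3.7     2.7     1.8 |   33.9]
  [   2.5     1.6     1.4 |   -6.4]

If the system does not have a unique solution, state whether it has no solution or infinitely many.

x_1 = -6, x_2 = 1, x_3 = 5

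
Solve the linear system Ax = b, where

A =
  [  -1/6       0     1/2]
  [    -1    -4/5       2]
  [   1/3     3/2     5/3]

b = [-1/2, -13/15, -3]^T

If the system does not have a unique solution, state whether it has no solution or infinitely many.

x_1 = 3, x_2 = -8/3, x_3 = 0

Row-reduce the augmented matrix:
R1 ← R1 / (-1/6).
R2 ← R2 + 1·R1.
R3 ← R3 − 1/3·R1.
R2 ← R2 / (-4/5).
R3 ← R3 − 3/2·R2.
R3 ← R3 / (19/24).
R1 ← R1 + 3·R3.
R2 ← R2 − 5/4·R3.
Reading off the reduced rows gives x_1 = 3, x_2 = -8/3, x_3 = 0.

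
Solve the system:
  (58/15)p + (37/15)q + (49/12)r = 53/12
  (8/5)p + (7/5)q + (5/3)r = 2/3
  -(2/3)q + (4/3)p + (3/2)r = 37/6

infinitely many solutions

Row-reduce:
R1 ← R1 / (58/15).
R2 ← R2 − 8/5·R1.
R3 ← R3 − 4/3·R1.
R2 ← R2 / (11/29).
R1 ← R1 − 37/58·R2.
R3 ← R3 + 44/29·R2.
Rank is 2 with 3 unknowns, leaving r free.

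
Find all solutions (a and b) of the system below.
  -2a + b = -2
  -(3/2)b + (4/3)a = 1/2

a = 3/2, b = 1

Row-reduce the augmented matrix:
R1 ← R1 / (-2).
R2 ← R2 − 4/3·R1.
R2 ← R2 / (-5/6).
R1 ← R1 + 1/2·R2.
Reading off the reduced rows gives a = 3/2, b = 1.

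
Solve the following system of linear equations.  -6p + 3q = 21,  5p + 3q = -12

p = -3, q = 1

Row-reduce the augmented matrix:
R1 ← R1 / (-6).
R2 ← R2 − 5·R1.
R2 ← R2 / (11/2).
R1 ← R1 + 1/2·R2.
Reading off the reduced rows gives p = -3, q = 1.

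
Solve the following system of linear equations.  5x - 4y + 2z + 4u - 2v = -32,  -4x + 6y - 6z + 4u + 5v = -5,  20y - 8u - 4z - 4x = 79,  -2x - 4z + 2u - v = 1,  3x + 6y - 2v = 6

Row-reduce:
R1 ← R1 / (5).
R2 ← R2 + 4·R1.
R3 ← R3 + 4·R1.
R4 ← R4 + 2·R1.
R5 ← R5 − 3·R1.
R2 ← R2 / (14/5).
R1 ← R1 + 4/5·R2.
R3 ← R3 − 84/5·R2.
R4 ← R4 + 8/5·R2.
R5 ← R5 − 42/5·R2.
R3 ← R3 / (24).
R1 ← R1 + 6/7·R3.
R2 ← R2 + 11/7·R3.
R4 ← R4 + 40/7·R3.
R5 ← R5 − 12·R3.
R4 ← R4 / (-26/7).
R1 ← R1 − 8/7·R4.
R2 ← R2 + 4/7·R4.
R3 ← R3 + 2·R4.
Row 5 reduces to 0 = -3/2, a contradiction. The system is inconsistent.

no solution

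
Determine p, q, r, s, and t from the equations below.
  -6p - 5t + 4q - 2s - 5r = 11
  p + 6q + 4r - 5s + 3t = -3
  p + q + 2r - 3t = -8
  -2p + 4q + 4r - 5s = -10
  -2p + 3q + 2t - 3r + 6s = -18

Row-reduce the augmented matrix:
R1 ← R1 / (-6).
R2 ← R2 − 1·R1.
R3 ← R3 − 1·R1.
R4 ← R4 + 2·R1.
R5 ← R5 + 2·R1.
R2 ← R2 / (20/3).
R1 ← R1 + 2/3·R2.
R3 ← R3 − 5/3·R2.
R4 ← R4 − 8/3·R2.
R5 ← R5 − 5/3·R2.
R3 ← R3 / (3/8).
R1 ← R1 − 23/20·R3.
R2 ← R2 − 19/40·R3.
R4 ← R4 − 22/5·R3.
R5 ← R5 + 17/8·R3.
R4 ← R4 / (-209/15).
R1 ← R1 + 49/15·R4.
R2 ← R2 + 31/15·R4.
R3 ← R3 − 8/3·R4.
R5 ← R5 − 41/3·R4.
R5 ← R5 / (6159/209).
R1 ← R1 − 469/209·R5.
R2 ← R2 + 390/209·R5.
R3 ← R3 + 353/209·R5.
R4 ← R4 + 782/209·R5.
Reading off the reduced rows gives p = 3, q = -1, r = -5, s = -4, t = 0.

p = 3, q = -1, r = -5, s = -4, t = 0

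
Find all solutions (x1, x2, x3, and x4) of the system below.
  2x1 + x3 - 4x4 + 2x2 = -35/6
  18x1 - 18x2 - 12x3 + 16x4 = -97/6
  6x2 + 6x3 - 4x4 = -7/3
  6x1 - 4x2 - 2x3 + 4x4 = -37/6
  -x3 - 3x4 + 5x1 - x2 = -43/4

x1 = -5/4, x2 = 3/2, x3 = -1, x4 = 4/3

Row-reduce the augmented matrix:
R1 ← R1 / (2).
R2 ← R2 − 18·R1.
R4 ← R4 − 6·R1.
R5 ← R5 − 5·R1.
R2 ← R2 / (-36).
R1 ← R1 − 1·R2.
R3 ← R3 − 6·R2.
R4 ← R4 + 10·R2.
R5 ← R5 + 6·R2.
R3 ← R3 / (5/2).
R1 ← R1 + 1/12·R3.
R2 ← R2 − 7/12·R3.
R4 ← R4 − 5/6·R3.
Swap R4 and R5.
R4 ← R4 / (-5/3).
R1 ← R1 + 2/5·R4.
R2 ← R2 + 38/15·R4.
R3 ← R3 − 28/15·R4.
R5 reduces to 0 = 0, so the extra equation is consistent.
Reading off the reduced rows gives x1 = -5/4, x2 = 3/2, x3 = -1, x4 = 4/3.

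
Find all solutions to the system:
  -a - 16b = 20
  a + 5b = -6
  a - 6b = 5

no solution

Row-reduce:
R1 ← R1 / (-1).
R2 ← R2 − 1·R1.
R3 ← R3 − 1·R1.
R2 ← R2 / (-11).
R1 ← R1 − 16·R2.
R3 ← R3 + 22·R2.
Row 3 reduces to 0 = -3, a contradiction. The system is inconsistent.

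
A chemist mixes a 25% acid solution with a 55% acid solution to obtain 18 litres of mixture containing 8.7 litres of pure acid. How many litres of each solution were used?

litres of solution A: 4, litres of solution B: 14

Let a = litres of solution A, b = litres of solution B.
  a + b = 18
  (1/4)a + (11/20)b = 87/10
From equation 1: a = 18 − b.
Substitute into equation 2 and solve: b = 14.
Then a = 4.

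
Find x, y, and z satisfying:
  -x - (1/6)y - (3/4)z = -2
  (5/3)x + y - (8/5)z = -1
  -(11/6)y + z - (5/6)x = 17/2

x = 3, y = -6, z = 0

Row-reduce the augmented matrix:
R1 ← R1 / (-1).
R2 ← R2 − 5/3·R1.
R3 ← R3 + 5/6·R1.
R2 ← R2 / (13/18).
R1 ← R1 − 1/6·R2.
R3 ← R3 + 61/36·R2.
R3 ← R3 / (-329/65).
R1 ← R1 − 183/130·R3.
R2 ← R2 + 513/130·R3.
Reading off the reduced rows gives x = 3, y = -6, z = 0.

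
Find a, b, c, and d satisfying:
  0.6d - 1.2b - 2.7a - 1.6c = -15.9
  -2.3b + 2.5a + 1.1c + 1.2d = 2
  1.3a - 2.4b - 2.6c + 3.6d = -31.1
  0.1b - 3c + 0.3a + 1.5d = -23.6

Row-reduce the augmented matrix:
R1 ← R1 / (-27/10).
R2 ← R2 − 5/2·R1.
R3 ← R3 − 13/10·R1.
R4 ← R4 − 3/10·R1.
R2 ← R2 / (-307/90).
R1 ← R1 − 4/9·R2.
R3 ← R3 + 134/45·R2.
R4 ← R4 + 1/30·R2.
R3 ← R3 / (-13987/4605).
R1 ← R1 − 500/921·R3.
R2 ← R2 − 103/921·R3.
R4 ← R4 + 29233/9210·R3.
R4 ← R4 / (-63843/69935).
R1 ← R1 − 5982/13987·R4.
R2 ← R2 + 5985/13987·R4.
R3 ← R3 + 10851/13987·R4.
Reading off the reduced rows gives a = 1, b = 1, c = 6, d = -4.

a = 1, b = 1, c = 6, d = -4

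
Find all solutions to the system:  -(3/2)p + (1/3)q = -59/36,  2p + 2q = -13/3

p = 1/2, q = -8/3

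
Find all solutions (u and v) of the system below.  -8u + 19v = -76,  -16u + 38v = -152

infinitely many solutions

Row-reduce:
R1 ← R1 / (-8).
R2 ← R2 + 16·R1.
Rank is 1 with 2 unknowns, leaving v free.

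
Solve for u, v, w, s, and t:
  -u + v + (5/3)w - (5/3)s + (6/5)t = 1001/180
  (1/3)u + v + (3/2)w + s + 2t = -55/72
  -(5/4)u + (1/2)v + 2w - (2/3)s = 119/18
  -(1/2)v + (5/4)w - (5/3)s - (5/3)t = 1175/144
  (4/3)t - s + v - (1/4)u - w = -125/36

u = -2/3, v = -5/3, w = 11/4, s = -5/3, t = -2/3

Row-reduce the augmented matrix:
R1 ← R1 / (-1).
R2 ← R2 − 1/3·R1.
R3 ← R3 + 5/4·R1.
R5 ← R5 + 1/4·R1.
R2 ← R2 / (4/3).
R1 ← R1 + 1·R2.
R3 ← R3 + 3/4·R2.
R4 ← R4 + 1/2·R2.
R5 ← R5 − 3/4·R2.
R3 ← R3 / (103/96).
R1 ← R1 + 1/8·R3.
R2 ← R2 − 37/24·R3.
R4 ← R4 − 97/48·R3.
R5 ← R5 + 247/96·R3.
R4 ← R4 / (-2867/618).
R1 ← R1 − 226/103·R4.
R2 ← R2 + 637/309·R4.
R3 ← R3 − 160/103·R4.
R5 ← R5 − 1955/618·R4.
R5 ← R5 / (-8657/8601).
R1 ← R1 − 5068/14335·R5.
R2 ← R2 − 19186/8601·R5.
R3 ← R3 + 4328/14335·R5.
R4 ← R4 − 1496/14335·R5.
Reading off the reduced rows gives u = -2/3, v = -5/3, w = 11/4, s = -5/3, t = -2/3.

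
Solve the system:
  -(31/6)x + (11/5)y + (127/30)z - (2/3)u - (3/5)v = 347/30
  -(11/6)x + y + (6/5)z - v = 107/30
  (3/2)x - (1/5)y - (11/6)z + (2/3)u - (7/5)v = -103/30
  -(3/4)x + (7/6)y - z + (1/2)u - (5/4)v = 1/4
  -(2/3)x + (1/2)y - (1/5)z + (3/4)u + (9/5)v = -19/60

Row-reduce:
R1 ← R1 / (-31/6).
R2 ← R2 + 11/6·R1.
R3 ← R3 − 3/2·R1.
R4 ← R4 + 3/4·R1.
R5 ← R5 + 2/3·R1.
R2 ← R2 / (34/155).
R1 ← R1 + 66/155·R2.
R3 ← R3 − 68/155·R2.
R4 ← R4 − 394/465·R2.
R5 ← R5 − 67/310·R2.
Swap R3 and R4.
R3 ← R3 / (-1369/3060).
R1 ← R1 + 239/170·R3.
R2 ← R2 + 281/204·R3.
R5 ← R5 + 61/136·R3.
Swap R4 and R5.
R4 ← R4 / (2521/2738).
R1 ← R1 − 2169/1369·R4.
R2 ← R2 − 5625/2738·R4.
R3 ← R3 − 970/1369·R4.
Row 5 reduces to 0 = 1, a contradiction. The system is inconsistent.

no solution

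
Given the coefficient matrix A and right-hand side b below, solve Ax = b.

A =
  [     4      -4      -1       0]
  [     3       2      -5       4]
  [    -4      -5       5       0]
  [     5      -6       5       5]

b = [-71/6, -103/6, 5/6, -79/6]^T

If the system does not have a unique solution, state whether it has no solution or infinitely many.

x_1 = 0, x_2 = 7/3, x_3 = 5/2, x_4 = -7/3

Row-reduce the augmented matrix:
R1 ← R1 / (4).
R2 ← R2 − 3·R1.
R3 ← R3 + 4·R1.
R4 ← R4 − 5·R1.
R2 ← R2 / (5).
R1 ← R1 + 1·R2.
R3 ← R3 + 9·R2.
R4 ← R4 + 1·R2.
R3 ← R3 / (-73/20).
R1 ← R1 + 11/10·R3.
R2 ← R2 + 17/20·R3.
R4 ← R4 − 27/5·R3.
R4 ← R4 / (1201/73).
R1 ← R1 + 100/73·R4.
R2 ← R2 + 64/73·R4.
R3 ← R3 + 144/73·R4.
Reading off the reduced rows gives x_1 = 0, x_2 = 7/3, x_3 = 5/2, x_4 = -7/3.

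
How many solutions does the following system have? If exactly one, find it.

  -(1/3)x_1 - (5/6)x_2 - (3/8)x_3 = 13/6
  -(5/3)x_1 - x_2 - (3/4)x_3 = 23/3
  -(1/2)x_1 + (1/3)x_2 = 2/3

no solution

Row-reduce:
R1 ← R1 / (-1/3).
R2 ← R2 + 5/3·R1.
R3 ← R3 + 1/2·R1.
R2 ← R2 / (19/6).
R1 ← R1 − 5/2·R2.
R3 ← R3 − 19/12·R2.
Row 3 reduces to 0 = -1, a contradiction. The system is inconsistent.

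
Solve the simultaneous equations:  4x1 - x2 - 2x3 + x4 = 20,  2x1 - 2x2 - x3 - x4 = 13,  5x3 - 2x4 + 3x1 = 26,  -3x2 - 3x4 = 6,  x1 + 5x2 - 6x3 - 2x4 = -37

x1 = 5, x2 = -4, x3 = 3, x4 = 2

Row-reduce the augmented matrix:
R1 ← R1 / (4).
R2 ← R2 − 2·R1.
R3 ← R3 − 3·R1.
R5 ← R5 − 1·R1.
R2 ← R2 / (-3/2).
R1 ← R1 + 1/4·R2.
R3 ← R3 − 3/4·R2.
R4 ← R4 + 3·R2.
R5 ← R5 − 21/4·R2.
R3 ← R3 / (13/2).
R1 ← R1 + 1/2·R3.
R5 ← R5 + 11/2·R3.
Swap R4 and R5.
R4 ← R4 / (-136/13).
R1 ← R1 − 3/13·R4.
R2 ← R2 − 1·R4.
R3 ← R3 + 7/13·R4.
R5 reduces to 0 = 0, so the extra equation is consistent.
Reading off the reduced rows gives x1 = 5, x2 = -4, x3 = 3, x4 = 2.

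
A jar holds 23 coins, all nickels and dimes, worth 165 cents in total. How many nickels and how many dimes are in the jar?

nickels: 13, dimes: 10

Let n = nickels, d = dimes.
  n + d = 23
  5n + 10d = 165
Row-reduce the augmented matrix:
R2 ← R2 − 5·R1.
R2 ← R2 / (5).
R1 ← R1 − 1·R2.
Reading off the reduced rows gives n = 13, d = 10.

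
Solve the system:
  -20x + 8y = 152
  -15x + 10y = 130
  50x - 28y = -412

x = -6, y = 4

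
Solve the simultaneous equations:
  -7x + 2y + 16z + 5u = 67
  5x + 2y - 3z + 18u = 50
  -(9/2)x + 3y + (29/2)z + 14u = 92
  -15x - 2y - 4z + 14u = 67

Row-reduce:
R1 ← R1 / (-7).
R2 ← R2 − 5·R1.
R3 ← R3 + 9/2·R1.
R4 ← R4 + 15·R1.
R2 ← R2 / (24/7).
R1 ← R1 + 2/7·R2.
R3 ← R3 − 12/7·R2.
R4 ← R4 + 44/7·R2.
Swap R3 and R4.
R3 ← R3 / (-137/6).
R1 ← R1 + 19/12·R3.
R2 ← R2 − 59/24·R3.
Rank is 3 with 4 unknowns, leaving u free.

infinitely many solutions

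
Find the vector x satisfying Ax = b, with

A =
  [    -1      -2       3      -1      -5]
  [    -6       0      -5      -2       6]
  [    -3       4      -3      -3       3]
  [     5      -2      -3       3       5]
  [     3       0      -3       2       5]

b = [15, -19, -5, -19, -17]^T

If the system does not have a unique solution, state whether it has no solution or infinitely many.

infinitely many solutions

Row-reduce:
R1 ← R1 / (-1).
R2 ← R2 + 6·R1.
R3 ← R3 + 3·R1.
R4 ← R4 − 5·R1.
R5 ← R5 − 3·R1.
R2 ← R2 / (12).
R1 ← R1 − 2·R2.
R3 ← R3 − 10·R2.
R4 ← R4 + 12·R2.
R5 ← R5 + 6·R2.
R3 ← R3 / (43/6).
R1 ← R1 − 5/6·R3.
R2 ← R2 + 23/12·R3.
R4 ← R4 + 11·R3.
R5 ← R5 + 11/2·R3.
R4 ← R4 / (-134/43).
R1 ← R1 − 31/43·R4.
R2 ← R2 + 24/43·R4.
R3 ← R3 + 20/43·R4.
R5 ← R5 + 67/43·R4.
Rank is 4 with 5 unknowns, leaving x_5 free.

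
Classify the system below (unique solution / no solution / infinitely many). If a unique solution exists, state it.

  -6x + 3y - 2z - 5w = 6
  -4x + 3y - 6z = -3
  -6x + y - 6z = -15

infinitely many solutions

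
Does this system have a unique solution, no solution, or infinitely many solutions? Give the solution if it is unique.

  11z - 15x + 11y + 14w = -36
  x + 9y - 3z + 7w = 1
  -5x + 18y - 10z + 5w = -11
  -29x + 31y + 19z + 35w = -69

Row-reduce:
R1 ← R1 / (-15).
R2 ← R2 − 1·R1.
R3 ← R3 + 5·R1.
R4 ← R4 + 29·R1.
R2 ← R2 / (146/15).
R1 ← R1 + 11/15·R2.
R3 ← R3 − 43/3·R2.
R4 ← R4 − 146/15·R2.
R3 ← R3 / (-754/73).
R1 ← R1 + 66/73·R3.
R2 ← R2 + 17/73·R3.
Row 4 reduces to 0 = 2, a contradiction. The system is inconsistent.

no solution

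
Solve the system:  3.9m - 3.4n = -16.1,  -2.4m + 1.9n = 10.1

Row-reduce the augmented matrix:
R1 ← R1 / (39/10).
R2 ← R2 + 12/5·R1.
R2 ← R2 / (-5/26).
R1 ← R1 + 34/39·R2.
Reading off the reduced rows gives m = -5, n = -1.

m = -5, n = -1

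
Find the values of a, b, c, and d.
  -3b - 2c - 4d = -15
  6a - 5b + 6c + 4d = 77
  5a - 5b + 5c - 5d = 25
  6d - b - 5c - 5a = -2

a = 5, b = -3, c = 2, d = 5

Row-reduce the augmented matrix:
Swap R1 and R2.
R1 ← R1 / (6).
R3 ← R3 − 5·R1.
R4 ← R4 + 5·R1.
R2 ← R2 / (-3).
R1 ← R1 + 5/6·R2.
R3 ← R3 + 5/6·R2.
R4 ← R4 + 31/6·R2.
R3 ← R3 / (5/9).
R1 ← R1 − 14/9·R3.
R2 ← R2 − 2/3·R3.
R4 ← R4 − 31/9·R3.
R4 ← R4 / (61).
R1 ← R1 − 22·R4.
R2 ← R2 − 10·R4.
R3 ← R3 + 13·R4.
Reading off the reduced rows gives a = 5, b = -3, c = 2, d = 5.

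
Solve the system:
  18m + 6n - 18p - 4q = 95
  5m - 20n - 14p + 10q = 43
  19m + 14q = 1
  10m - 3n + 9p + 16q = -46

no solution

Row-reduce:
R1 ← R1 / (18).
R2 ← R2 − 5·R1.
R3 ← R3 − 19·R1.
R4 ← R4 − 10·R1.
R2 ← R2 / (-65/3).
R1 ← R1 − 1/3·R2.
R3 ← R3 + 19/3·R2.
R4 ← R4 + 19/3·R2.
R3 ← R3 / (1406/65).
R1 ← R1 + 74/65·R3.
R2 ← R2 − 27/65·R3.
R4 ← R4 − 1406/65·R3.
Row 4 reduces to 0 = 1/2, a contradiction. The system is inconsistent.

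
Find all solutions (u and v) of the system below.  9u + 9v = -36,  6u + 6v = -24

infinitely many solutions

Row-reduce:
R1 ← R1 / (9).
R2 ← R2 − 6·R1.
Rank is 1 with 2 unknowns, leaving v free.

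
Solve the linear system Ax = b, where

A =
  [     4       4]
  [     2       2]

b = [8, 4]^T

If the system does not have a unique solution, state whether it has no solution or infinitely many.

Row-reduce:
R1 ← R1 / (4).
R2 ← R2 − 2·R1.
Rank is 1 with 2 unknowns, leaving x_2 free.

infinitely many solutions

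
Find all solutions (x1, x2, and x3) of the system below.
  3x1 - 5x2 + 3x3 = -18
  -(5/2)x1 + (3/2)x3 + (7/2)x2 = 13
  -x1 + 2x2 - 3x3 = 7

Row-reduce:
R1 ← R1 / (3).
R2 ← R2 + 5/2·R1.
R3 ← R3 + 1·R1.
R2 ← R2 / (-2/3).
R1 ← R1 + 5/3·R2.
R3 ← R3 − 1/3·R2.
Rank is 2 with 3 unknowns, leaving x3 free.

infinitely many solutions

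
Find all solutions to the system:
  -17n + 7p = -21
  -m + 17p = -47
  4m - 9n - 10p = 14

Row-reduce the augmented matrix:
Swap R1 and R2.
R1 ← R1 / (-1).
R3 ← R3 − 4·R1.
R2 ← R2 / (-17).
R3 ← R3 + 9·R2.
R3 ← R3 / (923/17).
R1 ← R1 + 17·R3.
R2 ← R2 + 7/17·R3.
Reading off the reduced rows gives m = -4, n = 0, p = -3.

m = -4, n = 0, p = -3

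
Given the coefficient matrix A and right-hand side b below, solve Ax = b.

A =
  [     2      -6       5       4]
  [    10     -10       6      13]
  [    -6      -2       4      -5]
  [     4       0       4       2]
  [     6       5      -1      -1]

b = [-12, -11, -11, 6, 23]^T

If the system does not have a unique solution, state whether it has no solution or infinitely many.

Row-reduce:
R1 ← R1 / (2).
R2 ← R2 − 10·R1.
R3 ← R3 + 6·R1.
R4 ← R4 − 4·R1.
R5 ← R5 − 6·R1.
R2 ← R2 / (20).
R1 ← R1 + 3·R2.
R3 ← R3 + 20·R2.
R4 ← R4 − 12·R2.
R5 ← R5 − 23·R2.
Swap R3 and R4.
R3 ← R3 / (27/5).
R1 ← R1 + 7/20·R3.
R2 ← R2 + 19/20·R3.
R5 ← R5 − 117/20·R3.
Swap R4 and R5.
R4 ← R4 / (-3).
R1 ← R1 − 5/6·R4.
R2 ← R2 + 2/3·R4.
R3 ← R3 + 1/3·R4.
Row 5 reduces to 0 = 2, a contradiction. The system is inconsistent.

no solution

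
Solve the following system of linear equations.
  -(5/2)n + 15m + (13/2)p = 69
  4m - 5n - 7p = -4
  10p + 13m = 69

Row-reduce:
R1 ← R1 / (15).
R2 ← R2 − 4·R1.
R3 ← R3 − 13·R1.
R2 ← R2 / (-13/3).
R1 ← R1 + 1/6·R2.
R3 ← R3 − 13/6·R2.
Row 3 reduces to 0 = -2, a contradiction. The system is inconsistent.

no solution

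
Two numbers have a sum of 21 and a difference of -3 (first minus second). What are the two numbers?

first number: 9, second number: 12

Let x = first number, y = second number.
  x + y = 21
  -y + x = -3
From equation 1: x = 21 − y.
Substitute into equation 2 and solve: y = 12.
Then x = 9.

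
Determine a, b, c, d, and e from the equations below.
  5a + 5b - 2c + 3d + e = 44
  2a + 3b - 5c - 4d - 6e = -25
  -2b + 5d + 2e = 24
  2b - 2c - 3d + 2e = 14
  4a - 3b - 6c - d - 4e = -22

Row-reduce the augmented matrix:
R1 ← R1 / (5).
R2 ← R2 − 2·R1.
R5 ← R5 − 4·R1.
R1 ← R1 − 1·R2.
R3 ← R3 + 2·R2.
R4 ← R4 − 2·R2.
R5 ← R5 + 7·R2.
R3 ← R3 / (-42/5).
R1 ← R1 − 19/5·R3.
R2 ← R2 + 21/5·R3.
R4 ← R4 − 32/5·R3.
R5 ← R5 + 169/5·R3.
R4 ← R4 / (23/7).
R1 ← R1 − 47/14·R4.
R2 ← R2 + 5/2·R4.
R3 ← R3 − 9/14·R4.
R5 ← R5 + 253/14·R4.
R5 ← R5 / (30).
R1 ← R1 + 5·R5.
R2 ← R2 − 4·R5.
R4 ← R4 − 2·R5.
Reading off the reduced rows gives a = 0, b = 4, c = -3, d = 4, e = 6.

a = 0, b = 4, c = -3, d = 4, e = 6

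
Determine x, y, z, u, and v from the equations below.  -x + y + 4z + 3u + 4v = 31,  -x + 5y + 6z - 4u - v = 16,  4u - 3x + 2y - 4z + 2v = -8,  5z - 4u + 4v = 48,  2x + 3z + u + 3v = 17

x = -4, y = -3, z = 4, u = -2, v = 5

Row-reduce the augmented matrix:
R1 ← R1 / (-1).
R2 ← R2 + 1·R1.
R3 ← R3 + 3·R1.
R5 ← R5 − 2·R1.
R2 ← R2 / (4).
R1 ← R1 + 1·R2.
R3 ← R3 + 1·R2.
R5 ← R5 − 2·R2.
R3 ← R3 / (-31/2).
R1 ← R1 + 7/2·R3.
R2 ← R2 − 1/2·R3.
R4 ← R4 − 5·R3.
R5 ← R5 − 10·R3.
R4 ← R4 / (-383/62).
R1 ← R1 + 100/31·R4.
R2 ← R2 + 61/31·R4.
R3 ← R3 − 27/62·R4.
R5 ← R5 − 381/62·R4.
R5 ← R5 / (2532/383).
R1 ← R1 + 1112/383·R5.
R2 ← R2 + 663/383·R5.
R3 ← R3 − 288/383·R5.
R4 ← R4 + 23/383·R5.
Reading off the reduced rows gives x = -4, y = -3, z = 4, u = -2, v = 5.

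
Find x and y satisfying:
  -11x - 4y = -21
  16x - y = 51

x = 3, y = -3

From equation 2: y = -51 + 16·x.
Substitute into equation 1 and solve: x = 3.
Then y = -3.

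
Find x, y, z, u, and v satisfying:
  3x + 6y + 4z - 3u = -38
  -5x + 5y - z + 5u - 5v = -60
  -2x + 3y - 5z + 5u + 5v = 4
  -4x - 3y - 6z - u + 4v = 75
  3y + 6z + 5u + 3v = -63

x = -2, y = -5, z = -5, u = -6, v = 4

Row-reduce the augmented matrix:
R1 ← R1 / (3).
R2 ← R2 + 5·R1.
R3 ← R3 + 2·R1.
R4 ← R4 + 4·R1.
R2 ← R2 / (15).
R1 ← R1 − 2·R2.
R3 ← R3 − 7·R2.
R4 ← R4 − 5·R2.
R5 ← R5 − 3·R2.
R3 ← R3 / (-224/45).
R1 ← R1 − 26/45·R3.
R2 ← R2 − 17/45·R3.
R4 ← R4 + 23/9·R3.
R5 ← R5 − 73/15·R3.
R4 ← R4 / (-1465/224).
R1 ← R1 + 73/112·R4.
R2 ← R2 − 51/224·R4.
R3 ← R3 + 135/224·R4.
R5 ← R5 − 1777/224·R4.
R5 ← R5 / (19743/1465).
R1 ← R1 − 1946/1465·R5.
R2 ← R2 − 424/1465·R5.
R3 ← R3 + 483/293·R5.
R4 ← R4 + 426/1465·R5.
Reading off the reduced rows gives x = -2, y = -5, z = -5, u = -6, v = 4.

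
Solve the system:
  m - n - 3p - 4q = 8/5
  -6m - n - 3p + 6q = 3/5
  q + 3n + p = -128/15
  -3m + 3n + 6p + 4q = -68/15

Row-reduce the augmented matrix:
R2 ← R2 + 6·R1.
R4 ← R4 + 3·R1.
R2 ← R2 / (-7).
R1 ← R1 + 1·R2.
R3 ← R3 − 3·R2.
R3 ← R3 / (-8).
R2 ← R2 − 3·R3.
R4 ← R4 + 3·R3.
R4 ← R4 / (-307/56).
R1 ← R1 + 10/7·R4.
R2 ← R2 − 3/56·R4.
R3 ← R3 − 47/56·R4.
Reading off the reduced rows gives m = -1/3, n = -3, p = 4/5, q = -1/3.

m = -1/3, n = -3, p = 4/5, q = -1/3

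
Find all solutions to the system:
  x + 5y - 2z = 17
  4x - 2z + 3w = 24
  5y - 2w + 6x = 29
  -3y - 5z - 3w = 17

Row-reduce the augmented matrix:
R2 ← R2 − 4·R1.
R3 ← R3 − 6·R1.
R2 ← R2 / (-20).
R1 ← R1 − 5·R2.
R3 ← R3 + 25·R2.
R4 ← R4 + 3·R2.
R3 ← R3 / (9/2).
R1 ← R1 + 1/2·R3.
R2 ← R2 + 3/10·R3.
R4 ← R4 + 59/10·R3.
R4 ← R4 / (-989/90).
R1 ← R1 − 1/9·R4.
R2 ← R2 + 8/15·R4.
R3 ← R3 + 23/18·R4.
Reading off the reduced rows gives x = 4, y = 1, z = -4, w = 0.

x = 4, y = 1, z = -4, w = 0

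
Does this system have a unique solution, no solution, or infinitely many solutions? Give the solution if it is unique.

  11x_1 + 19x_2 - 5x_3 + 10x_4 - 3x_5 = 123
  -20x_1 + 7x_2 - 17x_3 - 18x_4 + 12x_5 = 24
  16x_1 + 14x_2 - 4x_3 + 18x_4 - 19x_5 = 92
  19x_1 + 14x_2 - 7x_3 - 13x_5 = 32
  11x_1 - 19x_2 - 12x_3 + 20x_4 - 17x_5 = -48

Row-reduce the augmented matrix:
R1 ← R1 / (11).
R2 ← R2 + 20·R1.
R3 ← R3 − 16·R1.
R4 ← R4 − 19·R1.
R5 ← R5 − 11·R1.
R2 ← R2 / (457/11).
R1 ← R1 − 19/11·R2.
R3 ← R3 + 150/11·R2.
R4 ← R4 + 207/11·R2.
R5 ← R5 + 38·R2.
R3 ← R3 / (-2418/457).
R1 ← R1 − 288/457·R3.
R2 ← R2 + 287/457·R3.
R4 ← R4 + 4653/457·R3.
R5 ← R5 + 14105/457·R3.
R4 ← R4 / (-9653/403).
R1 ← R1 − 532/403·R4.
R2 ← R2 + 499/1209·R4.
R3 ← R3 + 803/1209·R4.
R5 ← R5 + 31/3·R4.
R5 ← R5 / (545975/9653).
R1 ← R1 + 1345/1379·R5.
R2 ← R2 − 12639/9653·R5.
R3 ← R3 − 17650/9653·R5.
R4 ← R4 + 15457/19306·R5.
Reading off the reduced rows gives x_1 = -1, x_2 = 5, x_3 = -1, x_4 = 4, x_5 = 2.

x_1 = -1, x_2 = 5, x_3 = -1, x_4 = 4, x_5 = 2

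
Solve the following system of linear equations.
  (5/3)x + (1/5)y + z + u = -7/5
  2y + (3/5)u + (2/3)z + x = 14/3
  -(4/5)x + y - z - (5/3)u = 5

Row-reduce:
R1 ← R1 / (5/3).
R2 ← R2 − 1·R1.
R3 ← R3 + 4/5·R1.
R2 ← R2 / (47/25).
R1 ← R1 − 3/25·R2.
R3 ← R3 − 137/125·R2.
R3 ← R3 / (-394/705).
R1 ← R1 − 28/47·R3.
R2 ← R2 − 5/141·R3.
Rank is 3 with 4 unknowns, leaving u free.

infinitely many solutions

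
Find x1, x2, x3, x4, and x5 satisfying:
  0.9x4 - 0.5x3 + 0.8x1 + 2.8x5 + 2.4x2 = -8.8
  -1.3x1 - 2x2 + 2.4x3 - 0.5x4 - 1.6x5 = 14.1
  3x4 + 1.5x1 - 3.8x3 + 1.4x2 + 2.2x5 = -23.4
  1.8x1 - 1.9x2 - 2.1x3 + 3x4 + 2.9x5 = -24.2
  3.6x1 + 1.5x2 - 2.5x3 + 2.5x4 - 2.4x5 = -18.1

Row-reduce the augmented matrix:
R1 ← R1 / (4/5).
R2 ← R2 + 13/10·R1.
R3 ← R3 − 3/2·R1.
R4 ← R4 − 9/5·R1.
R5 ← R5 − 18/5·R1.
R2 ← R2 / (19/10).
R1 ← R1 − 3·R2.
R3 ← R3 + 31/10·R2.
R4 ← R4 + 73/10·R2.
R5 ← R5 + 93/10·R2.
R3 ← R3 / (-207/760).
R1 ← R1 + 119/38·R3.
R2 ← R2 − 127/152·R3.
R4 ← R4 − 7789/1520·R3.
R5 ← R5 − 11431/1520·R3.
R4 ← R4 / (48779/828).
R1 ← R1 + 6943/207·R4.
R2 ← R2 − 3871/414·R4.
R3 ← R3 + 2191/207·R4.
R5 ← R5 − 14897/180·R4.
R5 ← R5 / (-4695033/487790).
R1 ← R1 − 96272/48779·R5.
R2 ← R2 − 21323/48779·R5.
R3 ← R3 − 44488/48779·R5.
R4 ← R4 − 34036/48779·R5.
Reading off the reduced rows gives x1 = -4, x2 = 1, x3 = 3, x4 = -1, x5 = -2.

x1 = -4, x2 = 1, x3 = 3, x4 = -1, x5 = -2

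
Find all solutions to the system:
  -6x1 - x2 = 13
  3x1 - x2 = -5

Row-reduce the augmented matrix:
R1 ← R1 / (-6).
R2 ← R2 − 3·R1.
R2 ← R2 / (-3/2).
R1 ← R1 − 1/6·R2.
Reading off the reduced rows gives x1 = -2, x2 = -1.

x1 = -2, x2 = -1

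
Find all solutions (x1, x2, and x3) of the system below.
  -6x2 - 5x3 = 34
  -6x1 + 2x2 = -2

Row-reduce:
Swap R1 and R2.
R1 ← R1 / (-6).
R2 ← R2 / (-6).
R1 ← R1 + 1/3·R2.
Rank is 2 with 3 unknowns, leaving x3 free.

infinitely many solutions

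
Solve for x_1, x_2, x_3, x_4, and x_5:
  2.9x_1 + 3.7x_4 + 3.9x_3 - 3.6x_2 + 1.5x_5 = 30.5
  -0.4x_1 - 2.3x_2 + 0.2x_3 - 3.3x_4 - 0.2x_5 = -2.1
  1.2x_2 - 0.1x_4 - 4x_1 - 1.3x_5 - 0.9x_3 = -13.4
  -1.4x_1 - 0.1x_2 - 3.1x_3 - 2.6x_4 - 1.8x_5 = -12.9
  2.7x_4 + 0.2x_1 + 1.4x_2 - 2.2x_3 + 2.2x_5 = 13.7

Row-reduce the augmented matrix:
R1 ← R1 / (29/10).
R2 ← R2 + 2/5·R1.
R3 ← R3 + 4·R1.
R4 ← R4 + 7/5·R1.
R5 ← R5 − 1/5·R1.
R2 ← R2 / (-811/290).
R1 ← R1 + 36/29·R2.
R3 ← R3 + 546/145·R2.
R4 ← R4 + 533/290·R2.
R5 ← R5 − 239/145·R2.
R3 ← R3 / (28269/8110).
R1 ← R1 − 825/811·R3.
R2 ← R2 + 214/811·R3.
R4 ← R4 + 2761/1622·R3.
R5 ← R5 + 8248/4055·R3.
R4 ← R4 / (748753/141345).
R1 ← R1 + 398/9423·R4.
R2 ← R2 − 46945/28269·R4.
R3 ← R3 − 71041/28269·R4.
R5 ← R5 − 1671323/282690·R4.
R5 ← R5 / (49951841/14975060).
R1 ← R1 − 214757/748753·R5.
R2 ← R2 − 415459/1497506·R5.
R3 ← R3 − 830341/1497506·R5.
R4 ← R4 + 200543/1497506·R5.
Reading off the reduced rows gives x_1 = 1, x_2 = -4, x_3 = -1, x_4 = 3, x_5 = 4.

x_1 = 1, x_2 = -4, x_3 = -1, x_4 = 3, x_5 = 4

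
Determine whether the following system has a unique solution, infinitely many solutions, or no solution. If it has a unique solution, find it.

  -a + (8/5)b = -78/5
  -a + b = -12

Row-reduce the augmented matrix:
R1 ← R1 / (-1).
R2 ← R2 + 1·R1.
R2 ← R2 / (-3/5).
R1 ← R1 + 8/5·R2.
Reading off the reduced rows gives a = 6, b = -6.

a = 6, b = -6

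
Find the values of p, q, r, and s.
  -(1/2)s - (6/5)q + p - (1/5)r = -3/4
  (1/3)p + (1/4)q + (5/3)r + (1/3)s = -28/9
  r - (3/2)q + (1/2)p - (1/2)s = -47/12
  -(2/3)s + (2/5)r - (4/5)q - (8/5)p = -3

p = 1/3, q = 2/3, r = -7/3, s = 3/2

Row-reduce the augmented matrix:
R2 ← R2 − 1/3·R1.
R3 ← R3 − 1/2·R1.
R4 ← R4 + 8/5·R1.
R2 ← R2 / (13/20).
R1 ← R1 + 6/5·R2.
R3 ← R3 + 9/10·R2.
R4 ← R4 + 68/25·R2.
R3 ← R3 / (7/2).
R1 ← R1 − 3·R3.
R2 ← R2 − 8/3·R3.
R4 ← R4 − 22/3·R3.
R4 ← R4 / (-137/455).
R1 ← R1 − 4/91·R4.
R2 ← R2 − 118/273·R4.
R3 ← R3 − 23/182·R4.
Reading off the reduced rows gives p = 1/3, q = 2/3, r = -7/3, s = 3/2.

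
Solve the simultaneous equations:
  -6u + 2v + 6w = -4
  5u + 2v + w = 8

Row-reduce:
R1 ← R1 / (-6).
R2 ← R2 − 5·R1.
R2 ← R2 / (11/3).
R1 ← R1 + 1/3·R2.
Rank is 2 with 3 unknowns, leaving w free.

infinitely many solutions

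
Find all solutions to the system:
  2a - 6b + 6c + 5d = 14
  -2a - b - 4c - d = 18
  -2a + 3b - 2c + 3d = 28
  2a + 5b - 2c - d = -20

a = -5, b = -2, c = -3, d = 6

Row-reduce the augmented matrix:
R1 ← R1 / (2).
R2 ← R2 + 2·R1.
R3 ← R3 + 2·R1.
R4 ← R4 − 2·R1.
R2 ← R2 / (-7).
R1 ← R1 + 3·R2.
R3 ← R3 + 3·R2.
R4 ← R4 − 11·R2.
R3 ← R3 / (22/7).
R1 ← R1 − 15/7·R3.
R2 ← R2 + 2/7·R3.
R4 ← R4 + 34/7·R3.
R4 ← R4 / (10).
R1 ← R1 + 7/2·R4.
R3 ← R3 − 2·R4.
Reading off the reduced rows gives a = -5, b = -2, c = -3, d = 6.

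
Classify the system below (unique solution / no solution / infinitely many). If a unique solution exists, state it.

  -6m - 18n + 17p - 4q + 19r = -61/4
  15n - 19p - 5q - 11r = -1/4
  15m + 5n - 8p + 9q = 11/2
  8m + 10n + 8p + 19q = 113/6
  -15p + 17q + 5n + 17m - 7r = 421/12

m = -4/3, n = -1, p = -1, q = 5/2, r = -3/4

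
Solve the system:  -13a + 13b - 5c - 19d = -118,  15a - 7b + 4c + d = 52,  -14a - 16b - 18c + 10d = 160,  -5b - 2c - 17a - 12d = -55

Row-reduce the augmented matrix:
R1 ← R1 / (-13).
R2 ← R2 − 15·R1.
R3 ← R3 + 14·R1.
R4 ← R4 + 17·R1.
R2 ← R2 / (8).
R1 ← R1 + 1·R2.
R3 ← R3 + 30·R2.
R4 ← R4 + 22·R2.
R3 ← R3 / (-77/4).
R1 ← R1 − 17/104·R3.
R2 ← R2 + 23/104·R3.
R4 ← R4 + 17/52·R3.
R4 ← R4 / (-43921/1001).
R1 ← R1 + 1563/1001·R4.
R2 ← R2 + 2066/1001·R4.
R3 ← R3 − 192/77·R4.
Reading off the reduced rows gives a = 3, b = -4, c = -6, d = 3.

a = 3, b = -4, c = -6, d = 3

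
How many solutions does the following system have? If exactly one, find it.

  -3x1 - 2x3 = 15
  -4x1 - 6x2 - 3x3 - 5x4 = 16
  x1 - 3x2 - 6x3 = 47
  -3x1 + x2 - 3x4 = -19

Row-reduce the augmented matrix:
R1 ← R1 / (-3).
R2 ← R2 + 4·R1.
R3 ← R3 − 1·R1.
R4 ← R4 + 3·R1.
R2 ← R2 / (-6).
R3 ← R3 + 3·R2.
R4 ← R4 − 1·R2.
R3 ← R3 / (-13/2).
R1 ← R1 − 2/3·R3.
R2 ← R2 − 1/18·R3.
R4 ← R4 − 35/18·R3.
R4 ← R4 / (-361/117).
R1 ← R1 − 10/39·R4.
R2 ← R2 − 100/117·R4.
R3 ← R3 + 5/13·R4.
Reading off the reduced rows gives x1 = -1, x2 = -4, x3 = -6, x4 = 6.

x1 = -1, x2 = -4, x3 = -6, x4 = 6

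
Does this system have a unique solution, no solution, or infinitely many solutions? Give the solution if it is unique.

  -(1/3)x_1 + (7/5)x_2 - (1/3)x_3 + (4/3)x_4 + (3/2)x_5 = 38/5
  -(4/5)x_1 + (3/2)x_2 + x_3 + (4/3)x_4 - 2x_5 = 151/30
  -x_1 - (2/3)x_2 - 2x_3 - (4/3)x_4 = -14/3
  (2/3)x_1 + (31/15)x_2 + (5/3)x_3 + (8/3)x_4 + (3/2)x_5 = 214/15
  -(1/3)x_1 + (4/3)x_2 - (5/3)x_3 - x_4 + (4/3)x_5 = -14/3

Row-reduce:
R1 ← R1 / (-1/3).
R2 ← R2 + 4/5·R1.
R3 ← R3 + 1·R1.
R4 ← R4 − 2/3·R1.
R5 ← R5 + 1/3·R1.
R2 ← R2 / (-93/50).
R1 ← R1 + 21/5·R2.
R3 ← R3 + 73/15·R2.
R4 ← R4 − 73/15·R2.
R5 ← R5 + 1/15·R2.
R3 ← R3 / (-177/31).
R1 ← R1 + 95/31·R3.
R2 ← R2 + 30/31·R3.
R4 ← R4 − 177/31·R3.
R5 ← R5 + 130/93·R3.
Swap R4 and R5.
R4 ← R4 / (-30917/14337).
R1 ← R1 − 2180/4779·R4.
R2 ← R2 − 1720/1593·R4.
R3 ← R3 − 376/4779·R4.
Row 5 reduces to 0 = 2, a contradiction. The system is inconsistent.

no solution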